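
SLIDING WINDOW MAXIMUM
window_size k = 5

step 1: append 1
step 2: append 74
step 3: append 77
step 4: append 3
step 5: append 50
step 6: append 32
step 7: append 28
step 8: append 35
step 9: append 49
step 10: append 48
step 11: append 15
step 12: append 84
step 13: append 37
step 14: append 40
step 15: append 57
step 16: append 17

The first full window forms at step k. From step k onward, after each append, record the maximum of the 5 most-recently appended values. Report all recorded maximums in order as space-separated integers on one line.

step 1: append 1 -> window=[1] (not full yet)
step 2: append 74 -> window=[1, 74] (not full yet)
step 3: append 77 -> window=[1, 74, 77] (not full yet)
step 4: append 3 -> window=[1, 74, 77, 3] (not full yet)
step 5: append 50 -> window=[1, 74, 77, 3, 50] -> max=77
step 6: append 32 -> window=[74, 77, 3, 50, 32] -> max=77
step 7: append 28 -> window=[77, 3, 50, 32, 28] -> max=77
step 8: append 35 -> window=[3, 50, 32, 28, 35] -> max=50
step 9: append 49 -> window=[50, 32, 28, 35, 49] -> max=50
step 10: append 48 -> window=[32, 28, 35, 49, 48] -> max=49
step 11: append 15 -> window=[28, 35, 49, 48, 15] -> max=49
step 12: append 84 -> window=[35, 49, 48, 15, 84] -> max=84
step 13: append 37 -> window=[49, 48, 15, 84, 37] -> max=84
step 14: append 40 -> window=[48, 15, 84, 37, 40] -> max=84
step 15: append 57 -> window=[15, 84, 37, 40, 57] -> max=84
step 16: append 17 -> window=[84, 37, 40, 57, 17] -> max=84

Answer: 77 77 77 50 50 49 49 84 84 84 84 84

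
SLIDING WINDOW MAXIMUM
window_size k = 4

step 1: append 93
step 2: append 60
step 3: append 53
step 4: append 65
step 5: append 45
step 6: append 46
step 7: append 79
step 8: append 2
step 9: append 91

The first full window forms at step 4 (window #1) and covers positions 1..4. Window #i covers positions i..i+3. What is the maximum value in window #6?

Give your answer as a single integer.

step 1: append 93 -> window=[93] (not full yet)
step 2: append 60 -> window=[93, 60] (not full yet)
step 3: append 53 -> window=[93, 60, 53] (not full yet)
step 4: append 65 -> window=[93, 60, 53, 65] -> max=93
step 5: append 45 -> window=[60, 53, 65, 45] -> max=65
step 6: append 46 -> window=[53, 65, 45, 46] -> max=65
step 7: append 79 -> window=[65, 45, 46, 79] -> max=79
step 8: append 2 -> window=[45, 46, 79, 2] -> max=79
step 9: append 91 -> window=[46, 79, 2, 91] -> max=91
Window #6 max = 91

Answer: 91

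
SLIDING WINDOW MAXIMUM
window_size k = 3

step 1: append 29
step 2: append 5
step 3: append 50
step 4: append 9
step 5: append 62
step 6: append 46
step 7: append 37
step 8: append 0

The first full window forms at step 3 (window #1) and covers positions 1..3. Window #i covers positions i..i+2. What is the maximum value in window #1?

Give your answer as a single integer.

step 1: append 29 -> window=[29] (not full yet)
step 2: append 5 -> window=[29, 5] (not full yet)
step 3: append 50 -> window=[29, 5, 50] -> max=50
Window #1 max = 50

Answer: 50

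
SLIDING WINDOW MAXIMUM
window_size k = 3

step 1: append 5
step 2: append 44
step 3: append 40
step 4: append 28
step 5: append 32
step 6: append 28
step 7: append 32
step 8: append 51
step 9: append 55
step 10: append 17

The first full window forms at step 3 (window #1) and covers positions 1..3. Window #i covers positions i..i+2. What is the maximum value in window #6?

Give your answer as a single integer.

Answer: 51

Derivation:
step 1: append 5 -> window=[5] (not full yet)
step 2: append 44 -> window=[5, 44] (not full yet)
step 3: append 40 -> window=[5, 44, 40] -> max=44
step 4: append 28 -> window=[44, 40, 28] -> max=44
step 5: append 32 -> window=[40, 28, 32] -> max=40
step 6: append 28 -> window=[28, 32, 28] -> max=32
step 7: append 32 -> window=[32, 28, 32] -> max=32
step 8: append 51 -> window=[28, 32, 51] -> max=51
Window #6 max = 51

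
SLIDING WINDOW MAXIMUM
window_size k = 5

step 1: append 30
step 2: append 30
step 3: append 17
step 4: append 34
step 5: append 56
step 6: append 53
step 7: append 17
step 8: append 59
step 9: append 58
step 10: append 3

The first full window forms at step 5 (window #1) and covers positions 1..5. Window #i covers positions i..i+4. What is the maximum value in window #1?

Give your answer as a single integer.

step 1: append 30 -> window=[30] (not full yet)
step 2: append 30 -> window=[30, 30] (not full yet)
step 3: append 17 -> window=[30, 30, 17] (not full yet)
step 4: append 34 -> window=[30, 30, 17, 34] (not full yet)
step 5: append 56 -> window=[30, 30, 17, 34, 56] -> max=56
Window #1 max = 56

Answer: 56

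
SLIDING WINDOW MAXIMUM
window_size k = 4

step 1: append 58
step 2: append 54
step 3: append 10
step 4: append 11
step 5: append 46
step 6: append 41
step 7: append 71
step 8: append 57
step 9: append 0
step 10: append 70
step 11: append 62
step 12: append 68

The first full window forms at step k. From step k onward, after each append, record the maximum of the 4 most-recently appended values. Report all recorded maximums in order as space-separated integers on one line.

Answer: 58 54 46 71 71 71 71 70 70

Derivation:
step 1: append 58 -> window=[58] (not full yet)
step 2: append 54 -> window=[58, 54] (not full yet)
step 3: append 10 -> window=[58, 54, 10] (not full yet)
step 4: append 11 -> window=[58, 54, 10, 11] -> max=58
step 5: append 46 -> window=[54, 10, 11, 46] -> max=54
step 6: append 41 -> window=[10, 11, 46, 41] -> max=46
step 7: append 71 -> window=[11, 46, 41, 71] -> max=71
step 8: append 57 -> window=[46, 41, 71, 57] -> max=71
step 9: append 0 -> window=[41, 71, 57, 0] -> max=71
step 10: append 70 -> window=[71, 57, 0, 70] -> max=71
step 11: append 62 -> window=[57, 0, 70, 62] -> max=70
step 12: append 68 -> window=[0, 70, 62, 68] -> max=70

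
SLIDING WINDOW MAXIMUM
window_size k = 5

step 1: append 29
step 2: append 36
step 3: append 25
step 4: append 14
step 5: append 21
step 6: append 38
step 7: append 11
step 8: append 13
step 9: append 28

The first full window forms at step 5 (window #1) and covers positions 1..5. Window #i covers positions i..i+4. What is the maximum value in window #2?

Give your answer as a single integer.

Answer: 38

Derivation:
step 1: append 29 -> window=[29] (not full yet)
step 2: append 36 -> window=[29, 36] (not full yet)
step 3: append 25 -> window=[29, 36, 25] (not full yet)
step 4: append 14 -> window=[29, 36, 25, 14] (not full yet)
step 5: append 21 -> window=[29, 36, 25, 14, 21] -> max=36
step 6: append 38 -> window=[36, 25, 14, 21, 38] -> max=38
Window #2 max = 38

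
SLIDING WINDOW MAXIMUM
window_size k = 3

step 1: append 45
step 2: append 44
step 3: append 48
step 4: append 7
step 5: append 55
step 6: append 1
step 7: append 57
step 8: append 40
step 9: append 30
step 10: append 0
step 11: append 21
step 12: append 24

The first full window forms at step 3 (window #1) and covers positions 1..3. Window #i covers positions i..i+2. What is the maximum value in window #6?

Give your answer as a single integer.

Answer: 57

Derivation:
step 1: append 45 -> window=[45] (not full yet)
step 2: append 44 -> window=[45, 44] (not full yet)
step 3: append 48 -> window=[45, 44, 48] -> max=48
step 4: append 7 -> window=[44, 48, 7] -> max=48
step 5: append 55 -> window=[48, 7, 55] -> max=55
step 6: append 1 -> window=[7, 55, 1] -> max=55
step 7: append 57 -> window=[55, 1, 57] -> max=57
step 8: append 40 -> window=[1, 57, 40] -> max=57
Window #6 max = 57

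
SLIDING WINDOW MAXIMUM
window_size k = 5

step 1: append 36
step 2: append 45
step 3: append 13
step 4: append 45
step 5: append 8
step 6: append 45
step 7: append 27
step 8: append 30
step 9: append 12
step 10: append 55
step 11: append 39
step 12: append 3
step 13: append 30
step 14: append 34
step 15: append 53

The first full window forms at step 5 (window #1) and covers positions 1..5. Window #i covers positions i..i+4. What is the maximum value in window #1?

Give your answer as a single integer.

step 1: append 36 -> window=[36] (not full yet)
step 2: append 45 -> window=[36, 45] (not full yet)
step 3: append 13 -> window=[36, 45, 13] (not full yet)
step 4: append 45 -> window=[36, 45, 13, 45] (not full yet)
step 5: append 8 -> window=[36, 45, 13, 45, 8] -> max=45
Window #1 max = 45

Answer: 45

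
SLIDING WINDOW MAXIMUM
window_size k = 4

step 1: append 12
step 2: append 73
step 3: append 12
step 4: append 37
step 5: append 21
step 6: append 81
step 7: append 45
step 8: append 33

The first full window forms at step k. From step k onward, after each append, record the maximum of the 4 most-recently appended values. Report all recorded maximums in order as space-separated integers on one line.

Answer: 73 73 81 81 81

Derivation:
step 1: append 12 -> window=[12] (not full yet)
step 2: append 73 -> window=[12, 73] (not full yet)
step 3: append 12 -> window=[12, 73, 12] (not full yet)
step 4: append 37 -> window=[12, 73, 12, 37] -> max=73
step 5: append 21 -> window=[73, 12, 37, 21] -> max=73
step 6: append 81 -> window=[12, 37, 21, 81] -> max=81
step 7: append 45 -> window=[37, 21, 81, 45] -> max=81
step 8: append 33 -> window=[21, 81, 45, 33] -> max=81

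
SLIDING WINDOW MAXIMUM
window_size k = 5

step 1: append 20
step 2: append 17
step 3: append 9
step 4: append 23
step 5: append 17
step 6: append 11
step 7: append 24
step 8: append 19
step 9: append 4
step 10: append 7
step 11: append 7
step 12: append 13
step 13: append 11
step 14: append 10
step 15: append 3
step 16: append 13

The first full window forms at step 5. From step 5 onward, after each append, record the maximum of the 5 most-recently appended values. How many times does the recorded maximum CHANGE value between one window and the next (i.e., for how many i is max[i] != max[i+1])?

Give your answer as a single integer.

Answer: 3

Derivation:
step 1: append 20 -> window=[20] (not full yet)
step 2: append 17 -> window=[20, 17] (not full yet)
step 3: append 9 -> window=[20, 17, 9] (not full yet)
step 4: append 23 -> window=[20, 17, 9, 23] (not full yet)
step 5: append 17 -> window=[20, 17, 9, 23, 17] -> max=23
step 6: append 11 -> window=[17, 9, 23, 17, 11] -> max=23
step 7: append 24 -> window=[9, 23, 17, 11, 24] -> max=24
step 8: append 19 -> window=[23, 17, 11, 24, 19] -> max=24
step 9: append 4 -> window=[17, 11, 24, 19, 4] -> max=24
step 10: append 7 -> window=[11, 24, 19, 4, 7] -> max=24
step 11: append 7 -> window=[24, 19, 4, 7, 7] -> max=24
step 12: append 13 -> window=[19, 4, 7, 7, 13] -> max=19
step 13: append 11 -> window=[4, 7, 7, 13, 11] -> max=13
step 14: append 10 -> window=[7, 7, 13, 11, 10] -> max=13
step 15: append 3 -> window=[7, 13, 11, 10, 3] -> max=13
step 16: append 13 -> window=[13, 11, 10, 3, 13] -> max=13
Recorded maximums: 23 23 24 24 24 24 24 19 13 13 13 13
Changes between consecutive maximums: 3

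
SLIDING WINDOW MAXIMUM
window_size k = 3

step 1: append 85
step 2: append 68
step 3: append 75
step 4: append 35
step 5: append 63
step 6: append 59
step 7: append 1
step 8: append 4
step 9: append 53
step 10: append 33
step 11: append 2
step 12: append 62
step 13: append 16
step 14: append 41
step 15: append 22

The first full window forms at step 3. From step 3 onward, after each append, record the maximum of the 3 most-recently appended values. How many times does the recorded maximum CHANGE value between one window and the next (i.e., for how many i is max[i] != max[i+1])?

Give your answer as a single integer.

step 1: append 85 -> window=[85] (not full yet)
step 2: append 68 -> window=[85, 68] (not full yet)
step 3: append 75 -> window=[85, 68, 75] -> max=85
step 4: append 35 -> window=[68, 75, 35] -> max=75
step 5: append 63 -> window=[75, 35, 63] -> max=75
step 6: append 59 -> window=[35, 63, 59] -> max=63
step 7: append 1 -> window=[63, 59, 1] -> max=63
step 8: append 4 -> window=[59, 1, 4] -> max=59
step 9: append 53 -> window=[1, 4, 53] -> max=53
step 10: append 33 -> window=[4, 53, 33] -> max=53
step 11: append 2 -> window=[53, 33, 2] -> max=53
step 12: append 62 -> window=[33, 2, 62] -> max=62
step 13: append 16 -> window=[2, 62, 16] -> max=62
step 14: append 41 -> window=[62, 16, 41] -> max=62
step 15: append 22 -> window=[16, 41, 22] -> max=41
Recorded maximums: 85 75 75 63 63 59 53 53 53 62 62 62 41
Changes between consecutive maximums: 6

Answer: 6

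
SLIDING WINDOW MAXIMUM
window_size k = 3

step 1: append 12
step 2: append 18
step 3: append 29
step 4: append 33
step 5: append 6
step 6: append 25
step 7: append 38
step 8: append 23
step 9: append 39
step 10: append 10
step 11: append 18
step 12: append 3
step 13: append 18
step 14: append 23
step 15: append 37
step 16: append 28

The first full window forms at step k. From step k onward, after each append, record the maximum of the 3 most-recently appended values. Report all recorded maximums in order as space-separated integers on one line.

Answer: 29 33 33 33 38 38 39 39 39 18 18 23 37 37

Derivation:
step 1: append 12 -> window=[12] (not full yet)
step 2: append 18 -> window=[12, 18] (not full yet)
step 3: append 29 -> window=[12, 18, 29] -> max=29
step 4: append 33 -> window=[18, 29, 33] -> max=33
step 5: append 6 -> window=[29, 33, 6] -> max=33
step 6: append 25 -> window=[33, 6, 25] -> max=33
step 7: append 38 -> window=[6, 25, 38] -> max=38
step 8: append 23 -> window=[25, 38, 23] -> max=38
step 9: append 39 -> window=[38, 23, 39] -> max=39
step 10: append 10 -> window=[23, 39, 10] -> max=39
step 11: append 18 -> window=[39, 10, 18] -> max=39
step 12: append 3 -> window=[10, 18, 3] -> max=18
step 13: append 18 -> window=[18, 3, 18] -> max=18
step 14: append 23 -> window=[3, 18, 23] -> max=23
step 15: append 37 -> window=[18, 23, 37] -> max=37
step 16: append 28 -> window=[23, 37, 28] -> max=37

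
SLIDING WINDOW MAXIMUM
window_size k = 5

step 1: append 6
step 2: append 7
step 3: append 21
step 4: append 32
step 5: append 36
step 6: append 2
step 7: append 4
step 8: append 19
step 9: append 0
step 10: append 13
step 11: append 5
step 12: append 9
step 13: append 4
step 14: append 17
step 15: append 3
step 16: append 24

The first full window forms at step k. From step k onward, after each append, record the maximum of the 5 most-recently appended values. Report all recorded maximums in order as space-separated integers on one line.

Answer: 36 36 36 36 36 19 19 19 13 17 17 24

Derivation:
step 1: append 6 -> window=[6] (not full yet)
step 2: append 7 -> window=[6, 7] (not full yet)
step 3: append 21 -> window=[6, 7, 21] (not full yet)
step 4: append 32 -> window=[6, 7, 21, 32] (not full yet)
step 5: append 36 -> window=[6, 7, 21, 32, 36] -> max=36
step 6: append 2 -> window=[7, 21, 32, 36, 2] -> max=36
step 7: append 4 -> window=[21, 32, 36, 2, 4] -> max=36
step 8: append 19 -> window=[32, 36, 2, 4, 19] -> max=36
step 9: append 0 -> window=[36, 2, 4, 19, 0] -> max=36
step 10: append 13 -> window=[2, 4, 19, 0, 13] -> max=19
step 11: append 5 -> window=[4, 19, 0, 13, 5] -> max=19
step 12: append 9 -> window=[19, 0, 13, 5, 9] -> max=19
step 13: append 4 -> window=[0, 13, 5, 9, 4] -> max=13
step 14: append 17 -> window=[13, 5, 9, 4, 17] -> max=17
step 15: append 3 -> window=[5, 9, 4, 17, 3] -> max=17
step 16: append 24 -> window=[9, 4, 17, 3, 24] -> max=24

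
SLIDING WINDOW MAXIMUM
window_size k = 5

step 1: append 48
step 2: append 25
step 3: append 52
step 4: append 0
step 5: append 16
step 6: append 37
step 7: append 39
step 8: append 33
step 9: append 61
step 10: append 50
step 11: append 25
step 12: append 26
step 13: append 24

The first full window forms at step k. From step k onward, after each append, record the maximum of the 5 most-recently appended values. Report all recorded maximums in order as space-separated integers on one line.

Answer: 52 52 52 39 61 61 61 61 61

Derivation:
step 1: append 48 -> window=[48] (not full yet)
step 2: append 25 -> window=[48, 25] (not full yet)
step 3: append 52 -> window=[48, 25, 52] (not full yet)
step 4: append 0 -> window=[48, 25, 52, 0] (not full yet)
step 5: append 16 -> window=[48, 25, 52, 0, 16] -> max=52
step 6: append 37 -> window=[25, 52, 0, 16, 37] -> max=52
step 7: append 39 -> window=[52, 0, 16, 37, 39] -> max=52
step 8: append 33 -> window=[0, 16, 37, 39, 33] -> max=39
step 9: append 61 -> window=[16, 37, 39, 33, 61] -> max=61
step 10: append 50 -> window=[37, 39, 33, 61, 50] -> max=61
step 11: append 25 -> window=[39, 33, 61, 50, 25] -> max=61
step 12: append 26 -> window=[33, 61, 50, 25, 26] -> max=61
step 13: append 24 -> window=[61, 50, 25, 26, 24] -> max=61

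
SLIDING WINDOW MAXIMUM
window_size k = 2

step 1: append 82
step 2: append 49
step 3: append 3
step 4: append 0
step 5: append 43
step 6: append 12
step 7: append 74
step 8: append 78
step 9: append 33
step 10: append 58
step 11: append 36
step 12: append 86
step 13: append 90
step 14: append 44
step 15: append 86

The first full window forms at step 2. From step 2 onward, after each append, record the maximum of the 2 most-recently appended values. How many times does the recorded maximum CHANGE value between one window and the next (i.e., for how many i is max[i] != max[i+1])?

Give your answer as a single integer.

step 1: append 82 -> window=[82] (not full yet)
step 2: append 49 -> window=[82, 49] -> max=82
step 3: append 3 -> window=[49, 3] -> max=49
step 4: append 0 -> window=[3, 0] -> max=3
step 5: append 43 -> window=[0, 43] -> max=43
step 6: append 12 -> window=[43, 12] -> max=43
step 7: append 74 -> window=[12, 74] -> max=74
step 8: append 78 -> window=[74, 78] -> max=78
step 9: append 33 -> window=[78, 33] -> max=78
step 10: append 58 -> window=[33, 58] -> max=58
step 11: append 36 -> window=[58, 36] -> max=58
step 12: append 86 -> window=[36, 86] -> max=86
step 13: append 90 -> window=[86, 90] -> max=90
step 14: append 44 -> window=[90, 44] -> max=90
step 15: append 86 -> window=[44, 86] -> max=86
Recorded maximums: 82 49 3 43 43 74 78 78 58 58 86 90 90 86
Changes between consecutive maximums: 9

Answer: 9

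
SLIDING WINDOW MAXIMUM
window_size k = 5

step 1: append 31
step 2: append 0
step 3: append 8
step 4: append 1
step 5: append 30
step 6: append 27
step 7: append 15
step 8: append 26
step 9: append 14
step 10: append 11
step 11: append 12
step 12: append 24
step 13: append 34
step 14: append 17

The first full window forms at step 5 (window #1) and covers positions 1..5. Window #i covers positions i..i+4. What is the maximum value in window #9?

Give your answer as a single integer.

Answer: 34

Derivation:
step 1: append 31 -> window=[31] (not full yet)
step 2: append 0 -> window=[31, 0] (not full yet)
step 3: append 8 -> window=[31, 0, 8] (not full yet)
step 4: append 1 -> window=[31, 0, 8, 1] (not full yet)
step 5: append 30 -> window=[31, 0, 8, 1, 30] -> max=31
step 6: append 27 -> window=[0, 8, 1, 30, 27] -> max=30
step 7: append 15 -> window=[8, 1, 30, 27, 15] -> max=30
step 8: append 26 -> window=[1, 30, 27, 15, 26] -> max=30
step 9: append 14 -> window=[30, 27, 15, 26, 14] -> max=30
step 10: append 11 -> window=[27, 15, 26, 14, 11] -> max=27
step 11: append 12 -> window=[15, 26, 14, 11, 12] -> max=26
step 12: append 24 -> window=[26, 14, 11, 12, 24] -> max=26
step 13: append 34 -> window=[14, 11, 12, 24, 34] -> max=34
Window #9 max = 34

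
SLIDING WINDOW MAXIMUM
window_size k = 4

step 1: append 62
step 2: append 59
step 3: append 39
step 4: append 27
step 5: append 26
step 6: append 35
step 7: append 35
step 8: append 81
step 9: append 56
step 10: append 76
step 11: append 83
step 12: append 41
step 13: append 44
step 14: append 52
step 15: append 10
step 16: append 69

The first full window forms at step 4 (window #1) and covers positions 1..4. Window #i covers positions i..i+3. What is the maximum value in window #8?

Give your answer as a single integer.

step 1: append 62 -> window=[62] (not full yet)
step 2: append 59 -> window=[62, 59] (not full yet)
step 3: append 39 -> window=[62, 59, 39] (not full yet)
step 4: append 27 -> window=[62, 59, 39, 27] -> max=62
step 5: append 26 -> window=[59, 39, 27, 26] -> max=59
step 6: append 35 -> window=[39, 27, 26, 35] -> max=39
step 7: append 35 -> window=[27, 26, 35, 35] -> max=35
step 8: append 81 -> window=[26, 35, 35, 81] -> max=81
step 9: append 56 -> window=[35, 35, 81, 56] -> max=81
step 10: append 76 -> window=[35, 81, 56, 76] -> max=81
step 11: append 83 -> window=[81, 56, 76, 83] -> max=83
Window #8 max = 83

Answer: 83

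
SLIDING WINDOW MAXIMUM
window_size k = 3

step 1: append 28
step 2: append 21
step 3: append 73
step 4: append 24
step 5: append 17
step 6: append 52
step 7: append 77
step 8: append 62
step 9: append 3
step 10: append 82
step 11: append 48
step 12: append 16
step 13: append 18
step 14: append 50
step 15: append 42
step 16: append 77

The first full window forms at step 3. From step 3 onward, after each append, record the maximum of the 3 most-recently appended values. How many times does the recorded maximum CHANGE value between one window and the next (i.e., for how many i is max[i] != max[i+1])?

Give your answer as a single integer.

step 1: append 28 -> window=[28] (not full yet)
step 2: append 21 -> window=[28, 21] (not full yet)
step 3: append 73 -> window=[28, 21, 73] -> max=73
step 4: append 24 -> window=[21, 73, 24] -> max=73
step 5: append 17 -> window=[73, 24, 17] -> max=73
step 6: append 52 -> window=[24, 17, 52] -> max=52
step 7: append 77 -> window=[17, 52, 77] -> max=77
step 8: append 62 -> window=[52, 77, 62] -> max=77
step 9: append 3 -> window=[77, 62, 3] -> max=77
step 10: append 82 -> window=[62, 3, 82] -> max=82
step 11: append 48 -> window=[3, 82, 48] -> max=82
step 12: append 16 -> window=[82, 48, 16] -> max=82
step 13: append 18 -> window=[48, 16, 18] -> max=48
step 14: append 50 -> window=[16, 18, 50] -> max=50
step 15: append 42 -> window=[18, 50, 42] -> max=50
step 16: append 77 -> window=[50, 42, 77] -> max=77
Recorded maximums: 73 73 73 52 77 77 77 82 82 82 48 50 50 77
Changes between consecutive maximums: 6

Answer: 6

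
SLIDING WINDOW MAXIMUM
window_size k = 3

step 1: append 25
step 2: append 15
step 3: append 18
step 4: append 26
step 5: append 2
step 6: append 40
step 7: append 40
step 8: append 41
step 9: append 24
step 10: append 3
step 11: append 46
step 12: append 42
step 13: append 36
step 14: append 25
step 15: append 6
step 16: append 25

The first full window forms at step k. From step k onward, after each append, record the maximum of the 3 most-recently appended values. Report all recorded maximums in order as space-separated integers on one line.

step 1: append 25 -> window=[25] (not full yet)
step 2: append 15 -> window=[25, 15] (not full yet)
step 3: append 18 -> window=[25, 15, 18] -> max=25
step 4: append 26 -> window=[15, 18, 26] -> max=26
step 5: append 2 -> window=[18, 26, 2] -> max=26
step 6: append 40 -> window=[26, 2, 40] -> max=40
step 7: append 40 -> window=[2, 40, 40] -> max=40
step 8: append 41 -> window=[40, 40, 41] -> max=41
step 9: append 24 -> window=[40, 41, 24] -> max=41
step 10: append 3 -> window=[41, 24, 3] -> max=41
step 11: append 46 -> window=[24, 3, 46] -> max=46
step 12: append 42 -> window=[3, 46, 42] -> max=46
step 13: append 36 -> window=[46, 42, 36] -> max=46
step 14: append 25 -> window=[42, 36, 25] -> max=42
step 15: append 6 -> window=[36, 25, 6] -> max=36
step 16: append 25 -> window=[25, 6, 25] -> max=25

Answer: 25 26 26 40 40 41 41 41 46 46 46 42 36 25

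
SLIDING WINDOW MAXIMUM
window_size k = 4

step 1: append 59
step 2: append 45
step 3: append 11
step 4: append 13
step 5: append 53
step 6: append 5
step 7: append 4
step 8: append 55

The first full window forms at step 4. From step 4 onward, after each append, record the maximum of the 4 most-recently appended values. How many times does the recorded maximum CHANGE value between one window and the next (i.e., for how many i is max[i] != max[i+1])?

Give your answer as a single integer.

step 1: append 59 -> window=[59] (not full yet)
step 2: append 45 -> window=[59, 45] (not full yet)
step 3: append 11 -> window=[59, 45, 11] (not full yet)
step 4: append 13 -> window=[59, 45, 11, 13] -> max=59
step 5: append 53 -> window=[45, 11, 13, 53] -> max=53
step 6: append 5 -> window=[11, 13, 53, 5] -> max=53
step 7: append 4 -> window=[13, 53, 5, 4] -> max=53
step 8: append 55 -> window=[53, 5, 4, 55] -> max=55
Recorded maximums: 59 53 53 53 55
Changes between consecutive maximums: 2

Answer: 2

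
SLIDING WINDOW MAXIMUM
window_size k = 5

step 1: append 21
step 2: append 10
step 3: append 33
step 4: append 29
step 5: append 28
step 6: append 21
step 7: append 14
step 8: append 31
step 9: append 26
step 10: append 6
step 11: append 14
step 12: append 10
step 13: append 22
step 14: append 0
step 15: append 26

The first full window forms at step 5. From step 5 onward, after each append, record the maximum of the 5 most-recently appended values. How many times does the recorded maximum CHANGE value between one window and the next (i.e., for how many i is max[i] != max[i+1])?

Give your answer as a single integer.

step 1: append 21 -> window=[21] (not full yet)
step 2: append 10 -> window=[21, 10] (not full yet)
step 3: append 33 -> window=[21, 10, 33] (not full yet)
step 4: append 29 -> window=[21, 10, 33, 29] (not full yet)
step 5: append 28 -> window=[21, 10, 33, 29, 28] -> max=33
step 6: append 21 -> window=[10, 33, 29, 28, 21] -> max=33
step 7: append 14 -> window=[33, 29, 28, 21, 14] -> max=33
step 8: append 31 -> window=[29, 28, 21, 14, 31] -> max=31
step 9: append 26 -> window=[28, 21, 14, 31, 26] -> max=31
step 10: append 6 -> window=[21, 14, 31, 26, 6] -> max=31
step 11: append 14 -> window=[14, 31, 26, 6, 14] -> max=31
step 12: append 10 -> window=[31, 26, 6, 14, 10] -> max=31
step 13: append 22 -> window=[26, 6, 14, 10, 22] -> max=26
step 14: append 0 -> window=[6, 14, 10, 22, 0] -> max=22
step 15: append 26 -> window=[14, 10, 22, 0, 26] -> max=26
Recorded maximums: 33 33 33 31 31 31 31 31 26 22 26
Changes between consecutive maximums: 4

Answer: 4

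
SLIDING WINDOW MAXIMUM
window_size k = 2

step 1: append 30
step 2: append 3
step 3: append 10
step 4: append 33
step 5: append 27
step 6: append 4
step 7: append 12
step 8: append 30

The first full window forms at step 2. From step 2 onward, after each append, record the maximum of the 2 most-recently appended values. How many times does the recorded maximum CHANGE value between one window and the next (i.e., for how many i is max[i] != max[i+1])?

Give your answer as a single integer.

Answer: 5

Derivation:
step 1: append 30 -> window=[30] (not full yet)
step 2: append 3 -> window=[30, 3] -> max=30
step 3: append 10 -> window=[3, 10] -> max=10
step 4: append 33 -> window=[10, 33] -> max=33
step 5: append 27 -> window=[33, 27] -> max=33
step 6: append 4 -> window=[27, 4] -> max=27
step 7: append 12 -> window=[4, 12] -> max=12
step 8: append 30 -> window=[12, 30] -> max=30
Recorded maximums: 30 10 33 33 27 12 30
Changes between consecutive maximums: 5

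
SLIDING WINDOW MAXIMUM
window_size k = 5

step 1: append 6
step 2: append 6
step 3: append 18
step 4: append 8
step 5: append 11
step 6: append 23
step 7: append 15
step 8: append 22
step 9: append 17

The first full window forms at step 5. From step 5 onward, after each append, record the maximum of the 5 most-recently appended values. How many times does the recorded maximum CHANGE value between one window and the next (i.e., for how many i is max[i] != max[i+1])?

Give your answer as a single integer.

Answer: 1

Derivation:
step 1: append 6 -> window=[6] (not full yet)
step 2: append 6 -> window=[6, 6] (not full yet)
step 3: append 18 -> window=[6, 6, 18] (not full yet)
step 4: append 8 -> window=[6, 6, 18, 8] (not full yet)
step 5: append 11 -> window=[6, 6, 18, 8, 11] -> max=18
step 6: append 23 -> window=[6, 18, 8, 11, 23] -> max=23
step 7: append 15 -> window=[18, 8, 11, 23, 15] -> max=23
step 8: append 22 -> window=[8, 11, 23, 15, 22] -> max=23
step 9: append 17 -> window=[11, 23, 15, 22, 17] -> max=23
Recorded maximums: 18 23 23 23 23
Changes between consecutive maximums: 1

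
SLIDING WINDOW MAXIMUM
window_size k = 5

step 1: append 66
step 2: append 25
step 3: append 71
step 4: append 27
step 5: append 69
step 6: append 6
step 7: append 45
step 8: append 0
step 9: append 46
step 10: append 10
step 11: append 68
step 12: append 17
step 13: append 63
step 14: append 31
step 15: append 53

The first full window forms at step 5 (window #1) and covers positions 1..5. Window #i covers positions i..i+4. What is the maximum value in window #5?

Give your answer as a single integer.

Answer: 69

Derivation:
step 1: append 66 -> window=[66] (not full yet)
step 2: append 25 -> window=[66, 25] (not full yet)
step 3: append 71 -> window=[66, 25, 71] (not full yet)
step 4: append 27 -> window=[66, 25, 71, 27] (not full yet)
step 5: append 69 -> window=[66, 25, 71, 27, 69] -> max=71
step 6: append 6 -> window=[25, 71, 27, 69, 6] -> max=71
step 7: append 45 -> window=[71, 27, 69, 6, 45] -> max=71
step 8: append 0 -> window=[27, 69, 6, 45, 0] -> max=69
step 9: append 46 -> window=[69, 6, 45, 0, 46] -> max=69
Window #5 max = 69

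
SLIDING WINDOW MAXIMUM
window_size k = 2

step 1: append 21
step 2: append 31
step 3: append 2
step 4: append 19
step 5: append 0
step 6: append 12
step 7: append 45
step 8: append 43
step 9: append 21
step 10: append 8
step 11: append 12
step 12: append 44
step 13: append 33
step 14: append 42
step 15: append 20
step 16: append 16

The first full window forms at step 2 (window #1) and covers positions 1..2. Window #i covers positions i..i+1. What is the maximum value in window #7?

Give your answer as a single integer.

step 1: append 21 -> window=[21] (not full yet)
step 2: append 31 -> window=[21, 31] -> max=31
step 3: append 2 -> window=[31, 2] -> max=31
step 4: append 19 -> window=[2, 19] -> max=19
step 5: append 0 -> window=[19, 0] -> max=19
step 6: append 12 -> window=[0, 12] -> max=12
step 7: append 45 -> window=[12, 45] -> max=45
step 8: append 43 -> window=[45, 43] -> max=45
Window #7 max = 45

Answer: 45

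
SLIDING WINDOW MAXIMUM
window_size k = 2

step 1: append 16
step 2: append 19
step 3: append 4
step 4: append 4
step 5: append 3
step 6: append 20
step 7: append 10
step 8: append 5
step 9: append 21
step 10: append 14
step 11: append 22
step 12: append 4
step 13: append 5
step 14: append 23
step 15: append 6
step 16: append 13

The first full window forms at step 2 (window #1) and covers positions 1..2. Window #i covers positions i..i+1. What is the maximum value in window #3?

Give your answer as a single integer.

step 1: append 16 -> window=[16] (not full yet)
step 2: append 19 -> window=[16, 19] -> max=19
step 3: append 4 -> window=[19, 4] -> max=19
step 4: append 4 -> window=[4, 4] -> max=4
Window #3 max = 4

Answer: 4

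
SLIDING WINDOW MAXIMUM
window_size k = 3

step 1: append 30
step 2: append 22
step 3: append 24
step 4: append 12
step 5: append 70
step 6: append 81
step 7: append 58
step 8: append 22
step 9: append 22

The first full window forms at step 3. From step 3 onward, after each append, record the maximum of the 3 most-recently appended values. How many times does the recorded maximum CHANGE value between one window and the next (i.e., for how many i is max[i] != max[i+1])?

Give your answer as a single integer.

step 1: append 30 -> window=[30] (not full yet)
step 2: append 22 -> window=[30, 22] (not full yet)
step 3: append 24 -> window=[30, 22, 24] -> max=30
step 4: append 12 -> window=[22, 24, 12] -> max=24
step 5: append 70 -> window=[24, 12, 70] -> max=70
step 6: append 81 -> window=[12, 70, 81] -> max=81
step 7: append 58 -> window=[70, 81, 58] -> max=81
step 8: append 22 -> window=[81, 58, 22] -> max=81
step 9: append 22 -> window=[58, 22, 22] -> max=58
Recorded maximums: 30 24 70 81 81 81 58
Changes between consecutive maximums: 4

Answer: 4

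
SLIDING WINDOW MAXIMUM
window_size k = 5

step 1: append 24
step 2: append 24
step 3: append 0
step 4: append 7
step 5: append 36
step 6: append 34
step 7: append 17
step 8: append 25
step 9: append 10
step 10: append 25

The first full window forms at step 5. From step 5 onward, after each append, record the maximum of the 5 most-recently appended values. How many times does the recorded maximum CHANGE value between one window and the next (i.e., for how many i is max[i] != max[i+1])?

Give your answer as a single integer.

Answer: 1

Derivation:
step 1: append 24 -> window=[24] (not full yet)
step 2: append 24 -> window=[24, 24] (not full yet)
step 3: append 0 -> window=[24, 24, 0] (not full yet)
step 4: append 7 -> window=[24, 24, 0, 7] (not full yet)
step 5: append 36 -> window=[24, 24, 0, 7, 36] -> max=36
step 6: append 34 -> window=[24, 0, 7, 36, 34] -> max=36
step 7: append 17 -> window=[0, 7, 36, 34, 17] -> max=36
step 8: append 25 -> window=[7, 36, 34, 17, 25] -> max=36
step 9: append 10 -> window=[36, 34, 17, 25, 10] -> max=36
step 10: append 25 -> window=[34, 17, 25, 10, 25] -> max=34
Recorded maximums: 36 36 36 36 36 34
Changes between consecutive maximums: 1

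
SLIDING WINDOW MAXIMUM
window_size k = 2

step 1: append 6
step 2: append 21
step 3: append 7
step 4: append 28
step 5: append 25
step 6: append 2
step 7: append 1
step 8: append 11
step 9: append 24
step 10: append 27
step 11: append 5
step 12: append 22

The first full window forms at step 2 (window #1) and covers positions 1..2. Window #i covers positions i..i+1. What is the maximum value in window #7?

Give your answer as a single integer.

step 1: append 6 -> window=[6] (not full yet)
step 2: append 21 -> window=[6, 21] -> max=21
step 3: append 7 -> window=[21, 7] -> max=21
step 4: append 28 -> window=[7, 28] -> max=28
step 5: append 25 -> window=[28, 25] -> max=28
step 6: append 2 -> window=[25, 2] -> max=25
step 7: append 1 -> window=[2, 1] -> max=2
step 8: append 11 -> window=[1, 11] -> max=11
Window #7 max = 11

Answer: 11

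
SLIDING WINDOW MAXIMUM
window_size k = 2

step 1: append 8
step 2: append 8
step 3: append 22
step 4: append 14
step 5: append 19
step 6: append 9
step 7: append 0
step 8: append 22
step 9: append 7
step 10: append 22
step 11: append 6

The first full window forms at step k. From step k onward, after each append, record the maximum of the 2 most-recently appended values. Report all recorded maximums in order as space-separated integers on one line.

step 1: append 8 -> window=[8] (not full yet)
step 2: append 8 -> window=[8, 8] -> max=8
step 3: append 22 -> window=[8, 22] -> max=22
step 4: append 14 -> window=[22, 14] -> max=22
step 5: append 19 -> window=[14, 19] -> max=19
step 6: append 9 -> window=[19, 9] -> max=19
step 7: append 0 -> window=[9, 0] -> max=9
step 8: append 22 -> window=[0, 22] -> max=22
step 9: append 7 -> window=[22, 7] -> max=22
step 10: append 22 -> window=[7, 22] -> max=22
step 11: append 6 -> window=[22, 6] -> max=22

Answer: 8 22 22 19 19 9 22 22 22 22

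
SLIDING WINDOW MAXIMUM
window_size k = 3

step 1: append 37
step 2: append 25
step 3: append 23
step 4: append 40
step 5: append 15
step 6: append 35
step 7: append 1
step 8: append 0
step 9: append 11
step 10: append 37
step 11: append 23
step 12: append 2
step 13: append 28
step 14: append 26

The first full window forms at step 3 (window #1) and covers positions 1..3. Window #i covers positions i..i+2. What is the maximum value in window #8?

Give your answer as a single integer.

step 1: append 37 -> window=[37] (not full yet)
step 2: append 25 -> window=[37, 25] (not full yet)
step 3: append 23 -> window=[37, 25, 23] -> max=37
step 4: append 40 -> window=[25, 23, 40] -> max=40
step 5: append 15 -> window=[23, 40, 15] -> max=40
step 6: append 35 -> window=[40, 15, 35] -> max=40
step 7: append 1 -> window=[15, 35, 1] -> max=35
step 8: append 0 -> window=[35, 1, 0] -> max=35
step 9: append 11 -> window=[1, 0, 11] -> max=11
step 10: append 37 -> window=[0, 11, 37] -> max=37
Window #8 max = 37

Answer: 37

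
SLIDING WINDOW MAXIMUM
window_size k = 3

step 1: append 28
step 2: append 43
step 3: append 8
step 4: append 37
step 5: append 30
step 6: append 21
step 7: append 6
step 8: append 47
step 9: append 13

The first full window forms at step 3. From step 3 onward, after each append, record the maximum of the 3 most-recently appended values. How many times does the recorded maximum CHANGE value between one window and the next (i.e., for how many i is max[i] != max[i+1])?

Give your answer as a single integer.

step 1: append 28 -> window=[28] (not full yet)
step 2: append 43 -> window=[28, 43] (not full yet)
step 3: append 8 -> window=[28, 43, 8] -> max=43
step 4: append 37 -> window=[43, 8, 37] -> max=43
step 5: append 30 -> window=[8, 37, 30] -> max=37
step 6: append 21 -> window=[37, 30, 21] -> max=37
step 7: append 6 -> window=[30, 21, 6] -> max=30
step 8: append 47 -> window=[21, 6, 47] -> max=47
step 9: append 13 -> window=[6, 47, 13] -> max=47
Recorded maximums: 43 43 37 37 30 47 47
Changes between consecutive maximums: 3

Answer: 3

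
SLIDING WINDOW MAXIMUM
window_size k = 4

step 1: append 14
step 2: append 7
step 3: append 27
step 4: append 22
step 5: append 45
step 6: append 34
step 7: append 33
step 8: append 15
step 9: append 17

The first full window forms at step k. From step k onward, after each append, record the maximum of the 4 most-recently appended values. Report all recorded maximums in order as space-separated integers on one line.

Answer: 27 45 45 45 45 34

Derivation:
step 1: append 14 -> window=[14] (not full yet)
step 2: append 7 -> window=[14, 7] (not full yet)
step 3: append 27 -> window=[14, 7, 27] (not full yet)
step 4: append 22 -> window=[14, 7, 27, 22] -> max=27
step 5: append 45 -> window=[7, 27, 22, 45] -> max=45
step 6: append 34 -> window=[27, 22, 45, 34] -> max=45
step 7: append 33 -> window=[22, 45, 34, 33] -> max=45
step 8: append 15 -> window=[45, 34, 33, 15] -> max=45
step 9: append 17 -> window=[34, 33, 15, 17] -> max=34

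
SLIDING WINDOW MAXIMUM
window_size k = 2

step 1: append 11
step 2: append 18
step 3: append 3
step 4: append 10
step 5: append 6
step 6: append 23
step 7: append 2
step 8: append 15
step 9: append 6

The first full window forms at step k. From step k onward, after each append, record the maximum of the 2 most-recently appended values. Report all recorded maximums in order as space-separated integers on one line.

Answer: 18 18 10 10 23 23 15 15

Derivation:
step 1: append 11 -> window=[11] (not full yet)
step 2: append 18 -> window=[11, 18] -> max=18
step 3: append 3 -> window=[18, 3] -> max=18
step 4: append 10 -> window=[3, 10] -> max=10
step 5: append 6 -> window=[10, 6] -> max=10
step 6: append 23 -> window=[6, 23] -> max=23
step 7: append 2 -> window=[23, 2] -> max=23
step 8: append 15 -> window=[2, 15] -> max=15
step 9: append 6 -> window=[15, 6] -> max=15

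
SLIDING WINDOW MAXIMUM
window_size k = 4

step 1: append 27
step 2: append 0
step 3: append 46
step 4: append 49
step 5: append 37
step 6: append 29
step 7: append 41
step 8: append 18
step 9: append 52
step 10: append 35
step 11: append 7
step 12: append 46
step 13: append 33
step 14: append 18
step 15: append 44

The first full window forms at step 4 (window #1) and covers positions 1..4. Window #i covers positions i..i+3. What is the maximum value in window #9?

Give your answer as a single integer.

Answer: 52

Derivation:
step 1: append 27 -> window=[27] (not full yet)
step 2: append 0 -> window=[27, 0] (not full yet)
step 3: append 46 -> window=[27, 0, 46] (not full yet)
step 4: append 49 -> window=[27, 0, 46, 49] -> max=49
step 5: append 37 -> window=[0, 46, 49, 37] -> max=49
step 6: append 29 -> window=[46, 49, 37, 29] -> max=49
step 7: append 41 -> window=[49, 37, 29, 41] -> max=49
step 8: append 18 -> window=[37, 29, 41, 18] -> max=41
step 9: append 52 -> window=[29, 41, 18, 52] -> max=52
step 10: append 35 -> window=[41, 18, 52, 35] -> max=52
step 11: append 7 -> window=[18, 52, 35, 7] -> max=52
step 12: append 46 -> window=[52, 35, 7, 46] -> max=52
Window #9 max = 52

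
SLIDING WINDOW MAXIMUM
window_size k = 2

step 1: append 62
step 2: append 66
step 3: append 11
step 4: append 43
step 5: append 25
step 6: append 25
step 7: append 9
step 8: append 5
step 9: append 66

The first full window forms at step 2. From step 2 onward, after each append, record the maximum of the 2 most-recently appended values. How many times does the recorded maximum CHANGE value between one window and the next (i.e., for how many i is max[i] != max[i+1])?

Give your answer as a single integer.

step 1: append 62 -> window=[62] (not full yet)
step 2: append 66 -> window=[62, 66] -> max=66
step 3: append 11 -> window=[66, 11] -> max=66
step 4: append 43 -> window=[11, 43] -> max=43
step 5: append 25 -> window=[43, 25] -> max=43
step 6: append 25 -> window=[25, 25] -> max=25
step 7: append 9 -> window=[25, 9] -> max=25
step 8: append 5 -> window=[9, 5] -> max=9
step 9: append 66 -> window=[5, 66] -> max=66
Recorded maximums: 66 66 43 43 25 25 9 66
Changes between consecutive maximums: 4

Answer: 4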